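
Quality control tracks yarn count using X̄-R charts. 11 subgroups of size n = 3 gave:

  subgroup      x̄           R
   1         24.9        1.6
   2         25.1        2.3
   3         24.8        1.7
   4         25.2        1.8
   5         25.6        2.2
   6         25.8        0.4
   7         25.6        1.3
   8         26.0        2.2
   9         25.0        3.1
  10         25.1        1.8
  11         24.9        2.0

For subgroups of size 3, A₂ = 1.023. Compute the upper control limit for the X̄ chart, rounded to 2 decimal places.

X̄̄ = (24.9 + 25.1 + 24.8 + 25.2 + 25.6 + 25.8 + 25.6 + 26.0 + 25.0 + 25.1 + 24.9) / 11 = 278.0000 / 11 = 25.2727
R̄ = (1.6 + 2.3 + 1.7 + 1.8 + 2.2 + 0.4 + 1.3 + 2.2 + 3.1 + 1.8 + 2.0) / 11 = 20.4000 / 11 = 1.8545
UCL = X̄̄ + A₂·R̄ = 25.2727 + 1.023 × 1.8545 = 27.1699

27.17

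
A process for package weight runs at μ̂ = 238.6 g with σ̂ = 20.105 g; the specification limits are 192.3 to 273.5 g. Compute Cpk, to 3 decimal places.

Cpu = (USL − μ̂) / (3σ̂) = (273.5 − 238.6) / (3 × 20.105) = 0.5786; Cpl = (μ̂ − LSL) / (3σ̂) = (238.6 − 192.3) / (3 × 20.105) = 0.7676; Cpk = min(Cpu, Cpl) = 0.5786

0.579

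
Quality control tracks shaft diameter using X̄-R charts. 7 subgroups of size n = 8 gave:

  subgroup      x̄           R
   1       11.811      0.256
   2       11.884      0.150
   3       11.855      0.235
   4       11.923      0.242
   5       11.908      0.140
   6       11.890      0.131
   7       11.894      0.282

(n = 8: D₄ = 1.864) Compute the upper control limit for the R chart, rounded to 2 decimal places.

0.38

R̄ = (0.256 + 0.150 + 0.235 + 0.242 + 0.140 + 0.131 + 0.282) / 7 = 1.4360 / 7 = 0.2051
UCL_R = D₄·R̄ = 1.864 × 0.2051 = 0.3824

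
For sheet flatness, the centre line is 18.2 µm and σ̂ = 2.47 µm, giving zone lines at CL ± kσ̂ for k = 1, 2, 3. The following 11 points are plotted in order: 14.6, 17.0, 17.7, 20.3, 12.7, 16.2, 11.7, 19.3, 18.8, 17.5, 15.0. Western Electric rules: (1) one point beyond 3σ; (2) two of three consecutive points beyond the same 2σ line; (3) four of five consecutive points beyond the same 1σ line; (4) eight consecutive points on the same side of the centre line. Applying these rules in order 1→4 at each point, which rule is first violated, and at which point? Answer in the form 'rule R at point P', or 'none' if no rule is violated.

Zone of each point (C = within 1σ̂, B = 1σ̂–2σ̂, A = 2σ̂–3σ̂, * = beyond 3σ̂; sign = side of CL): 1:-B, 2:-C, 3:-C, 4:+C, 5:-A, 6:-C, 7:-A, 8:+C, 9:+C, 10:-C, 11:-B
Rule 2 (two of three consecutive points beyond the same 2σ limit) is satisfied at point 7.

rule 2 at point 7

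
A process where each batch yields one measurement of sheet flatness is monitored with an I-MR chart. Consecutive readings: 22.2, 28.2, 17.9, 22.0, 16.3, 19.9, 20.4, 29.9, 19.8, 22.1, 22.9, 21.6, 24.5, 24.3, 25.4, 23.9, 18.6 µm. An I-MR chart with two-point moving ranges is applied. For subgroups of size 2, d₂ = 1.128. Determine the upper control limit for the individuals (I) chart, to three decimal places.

X̄ = (22.2 + 28.2 + 17.9 + 22.0 + 16.3 + 19.9 + 20.4 + 29.9 + 19.8 + 22.1 + 22.9 + 21.6 + 24.5 + 24.3 + 25.4 + 23.9 + 18.6) / 17 = 22.3471
Moving ranges: 6.0, 10.3, 4.1, 5.7, 3.6, 0.5, 9.5, 10.1, 2.3, 0.8, 1.3, 2.9, 0.2, 1.1, 1.5, 5.3; M̄R̄ = 65.2000 / 16 = 4.0750
UCL = X̄ + 3·M̄R̄/d₂ = 22.3471 + 3 × 4.0750 / 1.128 = 33.1848

33.185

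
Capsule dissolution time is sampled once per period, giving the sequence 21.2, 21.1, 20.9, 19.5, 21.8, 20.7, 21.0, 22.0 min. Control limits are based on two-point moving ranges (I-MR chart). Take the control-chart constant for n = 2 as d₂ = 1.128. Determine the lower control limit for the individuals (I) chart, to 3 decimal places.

X̄ = (21.2 + 21.1 + 20.9 + 19.5 + 21.8 + 20.7 + 21.0 + 22.0) / 8 = 21.0250
Moving ranges: 0.1, 0.2, 1.4, 2.3, 1.1, 0.3, 1.0; M̄R̄ = 6.4000 / 7 = 0.9143
LCL = X̄ − 3·M̄R̄/d₂ = 21.0250 − 3 × 0.9143 / 1.128 = 18.5934

18.593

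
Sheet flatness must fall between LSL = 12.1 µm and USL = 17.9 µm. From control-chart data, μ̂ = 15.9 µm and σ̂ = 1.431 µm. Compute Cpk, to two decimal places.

0.47

Cpu = (USL − μ̂) / (3σ̂) = (17.9 − 15.9) / (3 × 1.431) = 0.4659; Cpl = (μ̂ − LSL) / (3σ̂) = (15.9 − 12.1) / (3 × 1.431) = 0.8852; Cpk = min(Cpu, Cpl) = 0.4659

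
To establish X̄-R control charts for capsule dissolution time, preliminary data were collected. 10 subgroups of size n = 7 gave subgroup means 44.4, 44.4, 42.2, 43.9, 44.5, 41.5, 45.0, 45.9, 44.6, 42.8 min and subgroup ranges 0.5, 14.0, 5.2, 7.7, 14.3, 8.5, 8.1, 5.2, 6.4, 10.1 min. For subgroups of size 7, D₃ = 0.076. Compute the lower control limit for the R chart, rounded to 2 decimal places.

R̄ = (0.5 + 14.0 + 5.2 + 7.7 + 14.3 + 8.5 + 8.1 + 5.2 + 6.4 + 10.1) / 10 = 80.0000 / 10 = 8.0000
LCL_R = D₃·R̄ = 0.076 × 8.0000 = 0.6080

0.61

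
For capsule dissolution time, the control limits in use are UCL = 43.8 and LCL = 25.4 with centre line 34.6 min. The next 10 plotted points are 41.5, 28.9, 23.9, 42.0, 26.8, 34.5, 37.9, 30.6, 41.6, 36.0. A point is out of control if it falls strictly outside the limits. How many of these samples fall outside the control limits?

Compare each point to [25.4, 43.8]: sample 3 = 23.9 < LCL.

1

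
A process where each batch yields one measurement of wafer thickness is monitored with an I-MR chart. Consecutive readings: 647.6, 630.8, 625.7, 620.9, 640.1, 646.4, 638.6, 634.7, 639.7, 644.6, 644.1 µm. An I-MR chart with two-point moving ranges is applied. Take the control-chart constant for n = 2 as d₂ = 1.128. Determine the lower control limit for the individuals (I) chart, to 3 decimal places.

617.803

X̄ = (647.6 + 630.8 + 625.7 + 620.9 + 640.1 + 646.4 + 638.6 + 634.7 + 639.7 + 644.6 + 644.1) / 11 = 637.5636
Moving ranges: 16.8, 5.1, 4.8, 19.2, 6.3, 7.8, 3.9, 5.0, 4.9, 0.5; M̄R̄ = 74.3000 / 10 = 7.4300
LCL = X̄ − 3·M̄R̄/d₂ = 637.5636 − 3 × 7.4300 / 1.128 = 617.8030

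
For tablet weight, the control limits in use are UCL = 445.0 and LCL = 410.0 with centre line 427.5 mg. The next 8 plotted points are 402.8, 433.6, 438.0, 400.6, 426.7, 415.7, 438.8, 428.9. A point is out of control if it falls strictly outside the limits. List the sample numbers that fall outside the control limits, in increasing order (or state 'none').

1, 4

Compare each point to [410.0, 445.0]: sample 1 = 402.8 < LCL; sample 4 = 400.6 < LCL.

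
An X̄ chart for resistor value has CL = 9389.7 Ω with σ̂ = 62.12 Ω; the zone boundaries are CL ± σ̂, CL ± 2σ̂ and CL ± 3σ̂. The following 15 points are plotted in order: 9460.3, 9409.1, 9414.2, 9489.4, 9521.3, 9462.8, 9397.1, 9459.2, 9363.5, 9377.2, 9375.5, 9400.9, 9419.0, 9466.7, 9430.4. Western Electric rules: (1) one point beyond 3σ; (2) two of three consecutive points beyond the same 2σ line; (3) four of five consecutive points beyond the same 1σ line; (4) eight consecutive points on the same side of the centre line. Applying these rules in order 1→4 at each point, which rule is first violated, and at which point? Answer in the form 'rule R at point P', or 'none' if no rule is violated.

rule 3 at point 8

Zone of each point (C = within 1σ̂, B = 1σ̂–2σ̂, A = 2σ̂–3σ̂, * = beyond 3σ̂; sign = side of CL): 1:+B, 2:+C, 3:+C, 4:+B, 5:+A, 6:+B, 7:+C, 8:+B, 9:-C, 10:-C, 11:-C, 12:+C, 13:+C, 14:+B, 15:+C
Rule 3 (four of five consecutive points beyond the same 1σ limit) is satisfied at point 8.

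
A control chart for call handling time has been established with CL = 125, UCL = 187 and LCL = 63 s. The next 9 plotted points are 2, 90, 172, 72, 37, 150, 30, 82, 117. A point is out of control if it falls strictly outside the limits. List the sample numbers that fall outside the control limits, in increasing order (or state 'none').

1, 5, 7

Compare each point to [63, 187]: sample 1 = 2 < LCL; sample 5 = 37 < LCL; sample 7 = 30 < LCL.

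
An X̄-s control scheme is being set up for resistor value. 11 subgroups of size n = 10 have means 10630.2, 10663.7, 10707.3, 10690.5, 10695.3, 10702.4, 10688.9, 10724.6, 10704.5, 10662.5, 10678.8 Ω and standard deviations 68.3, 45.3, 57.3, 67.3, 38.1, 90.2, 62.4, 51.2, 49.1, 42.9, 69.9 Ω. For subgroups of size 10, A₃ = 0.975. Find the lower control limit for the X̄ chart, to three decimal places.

10629.341

X̄̄ = (10630.2 + 10663.7 + 10707.3 + 10690.5 + 10695.3 + 10702.4 + 10688.9 + 10724.6 + 10704.5 + 10662.5 + 10678.8) / 11 = 10686.2455
s̄ = (68.3 + 45.3 + 57.3 + 67.3 + 38.1 + 90.2 + 62.4 + 51.2 + 49.1 + 42.9 + 69.9) / 11 = 58.3636
LCL = X̄̄ − A₃·s̄ = 10686.2455 − 0.975 × 58.3636 = 10629.3409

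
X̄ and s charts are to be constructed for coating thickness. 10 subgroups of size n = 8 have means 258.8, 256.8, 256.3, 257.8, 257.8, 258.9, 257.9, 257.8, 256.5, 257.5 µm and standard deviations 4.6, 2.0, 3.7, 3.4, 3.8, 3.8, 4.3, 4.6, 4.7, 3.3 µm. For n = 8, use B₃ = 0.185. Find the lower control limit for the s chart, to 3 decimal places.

0.707

s̄ = (4.6 + 2.0 + 3.7 + 3.4 + 3.8 + 3.8 + 4.3 + 4.6 + 4.7 + 3.3) / 10 = 3.8200
LCL_s = B₃·s̄ = 0.185 × 3.8200 = 0.7067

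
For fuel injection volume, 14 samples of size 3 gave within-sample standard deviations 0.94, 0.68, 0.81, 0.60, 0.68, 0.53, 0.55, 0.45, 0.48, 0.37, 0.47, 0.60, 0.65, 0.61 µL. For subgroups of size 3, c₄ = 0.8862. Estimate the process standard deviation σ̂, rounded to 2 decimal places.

0.68

s̄ = (0.94 + 0.68 + 0.81 + 0.60 + 0.68 + 0.53 + 0.55 + 0.45 + 0.48 + 0.37 + 0.47 + 0.60 + 0.65 + 0.61) / 14 = 0.6014
σ̂ = s̄ / c₄ = 0.6014 / 0.8862 = 0.6787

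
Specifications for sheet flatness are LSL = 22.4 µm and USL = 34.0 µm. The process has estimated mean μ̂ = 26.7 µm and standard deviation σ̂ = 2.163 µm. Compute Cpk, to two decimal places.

0.66

Cpu = (USL − μ̂) / (3σ̂) = (34.0 − 26.7) / (3 × 2.163) = 1.1250; Cpl = (μ̂ − LSL) / (3σ̂) = (26.7 − 22.4) / (3 × 2.163) = 0.6627; Cpk = min(Cpu, Cpl) = 0.6627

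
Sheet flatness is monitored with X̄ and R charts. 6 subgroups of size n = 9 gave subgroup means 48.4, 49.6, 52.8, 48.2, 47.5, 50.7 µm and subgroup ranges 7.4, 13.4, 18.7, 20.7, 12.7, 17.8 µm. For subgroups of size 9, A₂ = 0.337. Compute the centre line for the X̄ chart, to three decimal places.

X̄̄ = (48.4 + 49.6 + 52.8 + 48.2 + 47.5 + 50.7) / 6 = 297.2000 / 6 = 49.5333
CL = X̄̄ = 49.5333

49.533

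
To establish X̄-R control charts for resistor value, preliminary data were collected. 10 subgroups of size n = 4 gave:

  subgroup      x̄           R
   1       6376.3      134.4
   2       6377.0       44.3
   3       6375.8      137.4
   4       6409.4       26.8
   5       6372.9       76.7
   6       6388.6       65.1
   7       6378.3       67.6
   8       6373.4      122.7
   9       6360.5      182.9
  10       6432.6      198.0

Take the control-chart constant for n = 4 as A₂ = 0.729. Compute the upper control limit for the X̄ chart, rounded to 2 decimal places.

6461.46

X̄̄ = (6376.3 + 6377.0 + 6375.8 + 6409.4 + 6372.9 + 6388.6 + 6378.3 + 6373.4 + 6360.5 + 6432.6) / 10 = 63844.8000 / 10 = 6384.4800
R̄ = (134.4 + 44.3 + 137.4 + 26.8 + 76.7 + 65.1 + 67.6 + 122.7 + 182.9 + 198.0) / 10 = 1055.9000 / 10 = 105.5900
UCL = X̄̄ + A₂·R̄ = 6384.4800 + 0.729 × 105.5900 = 6461.4551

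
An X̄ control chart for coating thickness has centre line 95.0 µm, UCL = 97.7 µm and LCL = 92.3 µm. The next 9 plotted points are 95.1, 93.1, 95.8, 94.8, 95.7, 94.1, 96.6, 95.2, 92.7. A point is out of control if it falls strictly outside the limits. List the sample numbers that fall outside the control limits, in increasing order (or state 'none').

none

All 9 points lie within [92.3, 97.7].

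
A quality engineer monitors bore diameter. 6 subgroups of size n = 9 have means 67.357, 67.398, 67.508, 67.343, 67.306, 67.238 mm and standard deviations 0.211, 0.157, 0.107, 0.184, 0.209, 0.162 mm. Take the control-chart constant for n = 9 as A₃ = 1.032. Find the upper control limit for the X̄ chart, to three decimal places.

67.535

X̄̄ = (67.357 + 67.398 + 67.508 + 67.343 + 67.306 + 67.238) / 6 = 67.3583
s̄ = (0.211 + 0.157 + 0.107 + 0.184 + 0.209 + 0.162) / 6 = 0.1717
UCL = X̄̄ + A₃·s̄ = 67.3583 + 1.032 × 0.1717 = 67.5355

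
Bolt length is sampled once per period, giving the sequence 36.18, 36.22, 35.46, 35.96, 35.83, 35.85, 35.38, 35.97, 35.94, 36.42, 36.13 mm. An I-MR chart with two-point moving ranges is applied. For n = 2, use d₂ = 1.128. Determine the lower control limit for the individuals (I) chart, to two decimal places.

35.06

X̄ = (36.18 + 36.22 + 35.46 + 35.96 + 35.83 + 35.85 + 35.38 + 35.97 + 35.94 + 36.42 + 36.13) / 11 = 35.9400
Moving ranges: 0.04, 0.76, 0.50, 0.13, 0.02, 0.47, 0.59, 0.03, 0.48, 0.29; M̄R̄ = 3.3100 / 10 = 0.3310
LCL = X̄ − 3·M̄R̄/d₂ = 35.9400 − 3 × 0.3310 / 1.128 = 35.0597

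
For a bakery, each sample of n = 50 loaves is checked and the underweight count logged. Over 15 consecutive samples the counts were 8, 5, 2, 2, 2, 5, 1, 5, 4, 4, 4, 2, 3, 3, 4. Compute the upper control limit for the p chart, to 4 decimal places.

p̄ = Σdᵢ / (k·n) = 54 / (15 × 50) = 0.07200
UCL = p̄ + 3·√(p̄(1−p̄)/n) = 0.07200 + 3 × √(0.07200×0.92800/50) = 0.07200 + 3 × 0.03656 = 0.18167

0.1817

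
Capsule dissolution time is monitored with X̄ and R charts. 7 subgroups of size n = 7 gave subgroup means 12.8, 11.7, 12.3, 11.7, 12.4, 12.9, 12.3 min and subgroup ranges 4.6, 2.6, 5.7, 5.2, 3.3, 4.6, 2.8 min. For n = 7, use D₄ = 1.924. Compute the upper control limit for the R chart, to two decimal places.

7.92

R̄ = (4.6 + 2.6 + 5.7 + 5.2 + 3.3 + 4.6 + 2.8) / 7 = 28.8000 / 7 = 4.1143
UCL_R = D₄·R̄ = 1.924 × 4.1143 = 7.9159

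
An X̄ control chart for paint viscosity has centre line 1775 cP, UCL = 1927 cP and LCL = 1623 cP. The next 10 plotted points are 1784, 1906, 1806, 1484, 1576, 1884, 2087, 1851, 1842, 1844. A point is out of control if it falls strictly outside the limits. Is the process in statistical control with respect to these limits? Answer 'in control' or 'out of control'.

out of control

Compare each point to [1623, 1927]: sample 4 = 1484 < LCL; sample 5 = 1576 < LCL; sample 7 = 2087 > UCL.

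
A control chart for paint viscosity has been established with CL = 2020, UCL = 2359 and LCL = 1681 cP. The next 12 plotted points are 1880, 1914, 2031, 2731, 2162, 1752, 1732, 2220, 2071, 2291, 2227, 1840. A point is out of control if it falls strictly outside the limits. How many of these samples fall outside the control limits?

1

Compare each point to [1681, 2359]: sample 4 = 2731 > UCL.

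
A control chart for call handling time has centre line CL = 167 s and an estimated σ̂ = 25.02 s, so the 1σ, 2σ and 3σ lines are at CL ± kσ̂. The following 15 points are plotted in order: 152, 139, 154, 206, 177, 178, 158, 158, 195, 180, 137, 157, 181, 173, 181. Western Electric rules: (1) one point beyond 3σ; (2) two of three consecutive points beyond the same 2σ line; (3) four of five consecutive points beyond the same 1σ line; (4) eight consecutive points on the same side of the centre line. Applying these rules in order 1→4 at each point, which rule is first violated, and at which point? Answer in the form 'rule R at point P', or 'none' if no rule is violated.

Zone of each point (C = within 1σ̂, B = 1σ̂–2σ̂, A = 2σ̂–3σ̂, * = beyond 3σ̂; sign = side of CL): 1:-C, 2:-B, 3:-C, 4:+B, 5:+C, 6:+C, 7:-C, 8:-C, 9:+B, 10:+C, 11:-B, 12:-C, 13:+C, 14:+C, 15:+C
No rule fires across all 15 points.

none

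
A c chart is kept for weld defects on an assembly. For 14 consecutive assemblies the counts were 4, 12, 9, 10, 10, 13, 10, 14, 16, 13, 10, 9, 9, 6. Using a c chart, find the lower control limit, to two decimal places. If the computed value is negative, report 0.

c̄ = (4 + 12 + 9 + 10 + 10 + 13 + 10 + 14 + 16 + 13 + 10 + 9 + 9 + 6) / 14 = 145 / 14 = 10.3571
LCL = c̄ − 3√c̄ = 10.3571 − 3 × 3.2183 = 0.7024

0.70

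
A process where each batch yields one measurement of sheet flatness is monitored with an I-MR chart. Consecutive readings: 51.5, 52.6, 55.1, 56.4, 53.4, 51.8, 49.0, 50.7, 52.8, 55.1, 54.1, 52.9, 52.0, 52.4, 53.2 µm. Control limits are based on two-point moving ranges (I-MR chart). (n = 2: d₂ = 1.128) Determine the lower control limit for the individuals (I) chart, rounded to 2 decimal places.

X̄ = (51.5 + 52.6 + 55.1 + 56.4 + 53.4 + 51.8 + 49.0 + 50.7 + 52.8 + 55.1 + 54.1 + 52.9 + 52.0 + 52.4 + 53.2) / 15 = 52.8667
Moving ranges: 1.1, 2.5, 1.3, 3.0, 1.6, 2.8, 1.7, 2.1, 2.3, 1.0, 1.2, 0.9, 0.4, 0.8; M̄R̄ = 22.7000 / 14 = 1.6214
LCL = X̄ − 3·M̄R̄/d₂ = 52.8667 − 3 × 1.6214 / 1.128 = 48.5544

48.55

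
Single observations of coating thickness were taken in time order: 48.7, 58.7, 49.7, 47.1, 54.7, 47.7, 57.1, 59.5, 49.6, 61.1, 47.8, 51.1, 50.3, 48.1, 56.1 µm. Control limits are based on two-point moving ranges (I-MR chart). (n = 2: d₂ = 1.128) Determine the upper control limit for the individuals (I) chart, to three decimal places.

70.914

X̄ = (48.7 + 58.7 + 49.7 + 47.1 + 54.7 + 47.7 + 57.1 + 59.5 + 49.6 + 61.1 + 47.8 + 51.1 + 50.3 + 48.1 + 56.1) / 15 = 52.4867
Moving ranges: 10.0, 9.0, 2.6, 7.6, 7.0, 9.4, 2.4, 9.9, 11.5, 13.3, 3.3, 0.8, 2.2, 8.0; M̄R̄ = 97.0000 / 14 = 6.9286
UCL = X̄ + 3·M̄R̄/d₂ = 52.4867 + 3 × 6.9286 / 1.128 = 70.9137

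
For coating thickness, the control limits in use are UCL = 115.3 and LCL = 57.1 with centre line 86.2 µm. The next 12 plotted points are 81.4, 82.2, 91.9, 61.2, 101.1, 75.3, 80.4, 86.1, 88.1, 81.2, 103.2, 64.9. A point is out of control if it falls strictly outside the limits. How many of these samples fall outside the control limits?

All 12 points lie within [57.1, 115.3].

0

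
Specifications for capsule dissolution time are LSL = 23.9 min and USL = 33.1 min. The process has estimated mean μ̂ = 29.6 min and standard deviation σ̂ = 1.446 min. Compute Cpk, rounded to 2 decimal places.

0.81

Cpu = (USL − μ̂) / (3σ̂) = (33.1 − 29.6) / (3 × 1.446) = 0.8068; Cpl = (μ̂ − LSL) / (3σ̂) = (29.6 − 23.9) / (3 × 1.446) = 1.3140; Cpk = min(Cpu, Cpl) = 0.8068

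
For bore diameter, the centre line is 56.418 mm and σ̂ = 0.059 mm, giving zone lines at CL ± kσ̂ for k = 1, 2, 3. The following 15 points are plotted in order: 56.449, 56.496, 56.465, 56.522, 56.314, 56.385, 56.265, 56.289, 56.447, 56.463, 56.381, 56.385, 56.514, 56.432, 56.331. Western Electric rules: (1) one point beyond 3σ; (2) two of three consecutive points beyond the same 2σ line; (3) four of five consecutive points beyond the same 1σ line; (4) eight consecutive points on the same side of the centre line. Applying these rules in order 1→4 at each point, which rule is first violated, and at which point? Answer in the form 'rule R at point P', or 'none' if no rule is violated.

Zone of each point (C = within 1σ̂, B = 1σ̂–2σ̂, A = 2σ̂–3σ̂, * = beyond 3σ̂; sign = side of CL): 1:+C, 2:+B, 3:+C, 4:+B, 5:-B, 6:-C, 7:-A, 8:-A, 9:+C, 10:+C, 11:-C, 12:-C, 13:+B, 14:+C, 15:-B
Rule 2 (two of three consecutive points beyond the same 2σ limit) is satisfied at point 8.

rule 2 at point 8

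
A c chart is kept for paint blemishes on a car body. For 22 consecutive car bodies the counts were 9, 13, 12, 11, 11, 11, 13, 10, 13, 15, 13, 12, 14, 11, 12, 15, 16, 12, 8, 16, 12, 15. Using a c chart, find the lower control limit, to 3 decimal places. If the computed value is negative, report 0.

1.867

c̄ = (9 + 13 + 12 + 11 + 11 + 11 + 13 + 10 + 13 + 15 + 13 + 12 + 14 + 11 + 12 + 15 + 16 + 12 + 8 + 16 + 12 + 15) / 22 = 274 / 22 = 12.4545
LCL = c̄ − 3√c̄ = 12.4545 − 3 × 3.5291 = 1.8672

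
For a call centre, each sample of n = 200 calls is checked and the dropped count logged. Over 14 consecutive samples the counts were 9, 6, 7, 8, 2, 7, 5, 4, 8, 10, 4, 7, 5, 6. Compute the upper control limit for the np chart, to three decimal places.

p̄ = Σdᵢ / (k·n) = 88 / (14 × 200) = 0.03143
UCL = np̄ + 3·√(np̄(1−p̄)) = 6.2857 + 3 × √(6.2857×0.96857) = 6.2857 + 3 × 2.4674 = 13.6880

13.688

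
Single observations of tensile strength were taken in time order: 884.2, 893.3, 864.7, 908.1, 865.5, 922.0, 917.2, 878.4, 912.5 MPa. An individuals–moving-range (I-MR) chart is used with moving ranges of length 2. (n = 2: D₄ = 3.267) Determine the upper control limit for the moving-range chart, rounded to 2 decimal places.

105.32

Moving ranges: 9.1, 28.6, 43.4, 42.6, 56.5, 4.8, 38.8, 34.1; M̄R̄ = 257.9000 / 8 = 32.2375
UCL_MR = D₄·M̄R̄ = 3.267 × 32.2375 = 105.3199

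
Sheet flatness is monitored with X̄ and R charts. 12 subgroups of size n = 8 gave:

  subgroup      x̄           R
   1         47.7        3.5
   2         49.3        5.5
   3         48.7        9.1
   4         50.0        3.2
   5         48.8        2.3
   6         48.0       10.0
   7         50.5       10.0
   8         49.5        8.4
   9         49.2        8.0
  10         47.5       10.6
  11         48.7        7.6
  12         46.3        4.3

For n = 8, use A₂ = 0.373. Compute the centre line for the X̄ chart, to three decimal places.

X̄̄ = (47.7 + 49.3 + 48.7 + 50.0 + 48.8 + 48.0 + 50.5 + 49.5 + 49.2 + 47.5 + 48.7 + 46.3) / 12 = 584.2000 / 12 = 48.6833
CL = X̄̄ = 48.6833

48.683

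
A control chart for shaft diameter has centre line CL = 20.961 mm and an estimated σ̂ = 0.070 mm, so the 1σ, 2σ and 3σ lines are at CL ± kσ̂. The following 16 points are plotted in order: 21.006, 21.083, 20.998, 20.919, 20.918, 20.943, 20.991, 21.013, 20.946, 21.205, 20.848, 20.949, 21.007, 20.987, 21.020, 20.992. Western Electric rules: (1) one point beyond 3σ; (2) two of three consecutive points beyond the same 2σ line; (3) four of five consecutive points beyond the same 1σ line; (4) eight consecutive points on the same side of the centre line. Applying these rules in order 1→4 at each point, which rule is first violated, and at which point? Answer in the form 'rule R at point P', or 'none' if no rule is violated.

Zone of each point (C = within 1σ̂, B = 1σ̂–2σ̂, A = 2σ̂–3σ̂, * = beyond 3σ̂; sign = side of CL): 1:+C, 2:+B, 3:+C, 4:-C, 5:-C, 6:-C, 7:+C, 8:+C, 9:-C, 10:+*, 11:-B, 12:-C, 13:+C, 14:+C, 15:+C, 16:+C
Rule 1 (one point beyond the 3σ limits) is satisfied at point 10.

rule 1 at point 10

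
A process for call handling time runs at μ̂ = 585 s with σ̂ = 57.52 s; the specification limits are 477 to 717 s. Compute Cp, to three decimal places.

Cp = (USL − LSL) / (6σ̂) = (717 − 477) / (6 × 57.52) = 240.0000 / 345.1200 = 0.6954

0.695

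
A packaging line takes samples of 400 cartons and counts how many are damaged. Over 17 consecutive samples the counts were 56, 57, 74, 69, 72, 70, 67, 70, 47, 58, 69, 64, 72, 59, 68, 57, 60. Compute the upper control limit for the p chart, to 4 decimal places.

0.2152

p̄ = Σdᵢ / (k·n) = 1089 / (17 × 400) = 0.16015
UCL = p̄ + 3·√(p̄(1−p̄)/n) = 0.16015 + 3 × √(0.16015×0.83985/400) = 0.16015 + 3 × 0.01834 = 0.21516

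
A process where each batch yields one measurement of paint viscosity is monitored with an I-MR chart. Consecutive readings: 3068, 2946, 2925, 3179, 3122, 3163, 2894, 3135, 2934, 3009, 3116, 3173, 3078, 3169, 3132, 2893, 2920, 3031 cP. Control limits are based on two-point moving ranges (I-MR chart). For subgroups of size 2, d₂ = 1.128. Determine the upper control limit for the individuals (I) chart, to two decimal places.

X̄ = (3068 + 2946 + 2925 + 3179 + 3122 + 3163 + 2894 + 3135 + 2934 + 3009 + 3116 + 3173 + 3078 + 3169 + 3132 + 2893 + 2920 + 3031) / 18 = 3049.2778
Moving ranges: 122, 21, 254, 57, 41, 269, 241, 201, 75, 107, 57, 95, 91, 37, 239, 27, 111; M̄R̄ = 2045.0000 / 17 = 120.2941
UCL = X̄ + 3·M̄R̄/d₂ = 3049.2778 + 3 × 120.2941 / 1.128 = 3369.2089

3369.21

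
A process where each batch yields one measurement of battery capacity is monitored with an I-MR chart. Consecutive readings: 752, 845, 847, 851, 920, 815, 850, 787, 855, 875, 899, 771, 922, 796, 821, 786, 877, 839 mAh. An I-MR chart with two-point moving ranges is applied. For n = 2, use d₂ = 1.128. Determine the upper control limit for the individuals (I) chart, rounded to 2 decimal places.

1007.83

X̄ = (752 + 845 + 847 + 851 + 920 + 815 + 850 + 787 + 855 + 875 + 899 + 771 + 922 + 796 + 821 + 786 + 877 + 839) / 18 = 839.3333
Moving ranges: 93, 2, 4, 69, 105, 35, 63, 68, 20, 24, 128, 151, 126, 25, 35, 91, 38; M̄R̄ = 1077.0000 / 17 = 63.3529
UCL = X̄ + 3·M̄R̄/d₂ = 839.3333 + 3 × 63.3529 / 1.128 = 1007.8252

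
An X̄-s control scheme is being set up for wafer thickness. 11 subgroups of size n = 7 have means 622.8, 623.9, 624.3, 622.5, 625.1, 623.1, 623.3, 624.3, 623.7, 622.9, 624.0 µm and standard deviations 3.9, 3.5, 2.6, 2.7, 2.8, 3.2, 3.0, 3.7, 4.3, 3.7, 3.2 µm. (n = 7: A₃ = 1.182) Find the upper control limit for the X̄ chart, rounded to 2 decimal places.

X̄̄ = (622.8 + 623.9 + 624.3 + 622.5 + 625.1 + 623.1 + 623.3 + 624.3 + 623.7 + 622.9 + 624.0) / 11 = 623.6273
s̄ = (3.9 + 3.5 + 2.6 + 2.7 + 2.8 + 3.2 + 3.0 + 3.7 + 4.3 + 3.7 + 3.2) / 11 = 3.3273
UCL = X̄̄ + A₃·s̄ = 623.6273 + 1.182 × 3.3273 = 627.5601

627.56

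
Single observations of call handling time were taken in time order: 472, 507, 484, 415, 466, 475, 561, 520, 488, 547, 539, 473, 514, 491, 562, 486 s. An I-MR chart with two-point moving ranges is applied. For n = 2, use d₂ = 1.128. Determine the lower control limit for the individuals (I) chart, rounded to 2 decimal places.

377.66

X̄ = (472 + 507 + 484 + 415 + 466 + 475 + 561 + 520 + 488 + 547 + 539 + 473 + 514 + 491 + 562 + 486) / 16 = 500.0000
Moving ranges: 35, 23, 69, 51, 9, 86, 41, 32, 59, 8, 66, 41, 23, 71, 76; M̄R̄ = 690.0000 / 15 = 46.0000
LCL = X̄ − 3·M̄R̄/d₂ = 500.0000 − 3 × 46.0000 / 1.128 = 377.6596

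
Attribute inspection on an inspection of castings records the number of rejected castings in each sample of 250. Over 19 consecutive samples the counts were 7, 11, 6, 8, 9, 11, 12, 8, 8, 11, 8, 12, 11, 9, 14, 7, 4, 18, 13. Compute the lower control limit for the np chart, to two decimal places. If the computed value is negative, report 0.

p̄ = Σdᵢ / (k·n) = 187 / (19 × 250) = 0.03937
LCL = np̄ − 3·√(np̄(1−p̄)) = 9.8421 − 3 × 3.0748 = 0.6176

0.62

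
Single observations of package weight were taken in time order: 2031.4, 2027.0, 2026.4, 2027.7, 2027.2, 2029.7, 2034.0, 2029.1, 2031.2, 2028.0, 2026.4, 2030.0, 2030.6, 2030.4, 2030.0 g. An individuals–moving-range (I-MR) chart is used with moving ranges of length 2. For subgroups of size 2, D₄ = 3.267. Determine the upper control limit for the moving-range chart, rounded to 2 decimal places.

Moving ranges: 4.4, 0.6, 1.3, 0.5, 2.5, 4.3, 4.9, 2.1, 3.2, 1.6, 3.6, 0.6, 0.2, 0.4; M̄R̄ = 30.2000 / 14 = 2.1571
UCL_MR = D₄·M̄R̄ = 3.267 × 2.1571 = 7.0474

7.05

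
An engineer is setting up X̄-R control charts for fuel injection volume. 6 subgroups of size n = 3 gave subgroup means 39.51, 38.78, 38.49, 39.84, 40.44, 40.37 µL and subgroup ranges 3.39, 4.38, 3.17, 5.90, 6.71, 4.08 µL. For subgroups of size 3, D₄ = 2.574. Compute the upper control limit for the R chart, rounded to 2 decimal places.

11.85

R̄ = (3.39 + 4.38 + 3.17 + 5.90 + 6.71 + 4.08) / 6 = 27.6300 / 6 = 4.6050
UCL_R = D₄·R̄ = 2.574 × 4.6050 = 11.8533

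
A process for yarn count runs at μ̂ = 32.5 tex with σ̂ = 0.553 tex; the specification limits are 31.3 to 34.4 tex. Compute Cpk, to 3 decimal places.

0.723

Cpu = (USL − μ̂) / (3σ̂) = (34.4 − 32.5) / (3 × 0.553) = 1.1453; Cpl = (μ̂ − LSL) / (3σ̂) = (32.5 − 31.3) / (3 × 0.553) = 0.7233; Cpk = min(Cpu, Cpl) = 0.7233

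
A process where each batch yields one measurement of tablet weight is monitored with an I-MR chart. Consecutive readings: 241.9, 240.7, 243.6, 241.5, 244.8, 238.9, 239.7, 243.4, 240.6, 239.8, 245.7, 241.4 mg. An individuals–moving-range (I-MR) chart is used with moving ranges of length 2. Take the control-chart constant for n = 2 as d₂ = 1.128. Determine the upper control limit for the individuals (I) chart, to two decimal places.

X̄ = (241.9 + 240.7 + 243.6 + 241.5 + 244.8 + 238.9 + 239.7 + 243.4 + 240.6 + 239.8 + 245.7 + 241.4) / 12 = 241.8333
Moving ranges: 1.2, 2.9, 2.1, 3.3, 5.9, 0.8, 3.7, 2.8, 0.8, 5.9, 4.3; M̄R̄ = 33.7000 / 11 = 3.0636
UCL = X̄ + 3·M̄R̄/d₂ = 241.8333 + 3 × 3.0636 / 1.128 = 249.9813

249.98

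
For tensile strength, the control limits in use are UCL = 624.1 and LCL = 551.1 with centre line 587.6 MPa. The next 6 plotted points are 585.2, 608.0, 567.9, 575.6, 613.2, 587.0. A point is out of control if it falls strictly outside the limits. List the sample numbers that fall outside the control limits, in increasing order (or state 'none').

none

All 6 points lie within [551.1, 624.1].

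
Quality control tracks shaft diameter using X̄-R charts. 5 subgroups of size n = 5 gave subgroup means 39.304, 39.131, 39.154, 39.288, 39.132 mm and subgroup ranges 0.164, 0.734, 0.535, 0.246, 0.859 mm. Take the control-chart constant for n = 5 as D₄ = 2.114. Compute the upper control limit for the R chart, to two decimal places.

1.07

R̄ = (0.164 + 0.734 + 0.535 + 0.246 + 0.859) / 5 = 2.5380 / 5 = 0.5076
UCL_R = D₄·R̄ = 2.114 × 0.5076 = 1.0731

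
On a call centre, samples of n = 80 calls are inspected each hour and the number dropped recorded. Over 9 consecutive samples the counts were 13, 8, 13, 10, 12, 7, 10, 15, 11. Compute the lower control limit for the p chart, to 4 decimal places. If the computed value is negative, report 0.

0.0220

p̄ = Σdᵢ / (k·n) = 99 / (9 × 80) = 0.13750
LCL = p̄ − 3·√(p̄(1−p̄)/n) = 0.13750 − 3 × 0.03850 = 0.02199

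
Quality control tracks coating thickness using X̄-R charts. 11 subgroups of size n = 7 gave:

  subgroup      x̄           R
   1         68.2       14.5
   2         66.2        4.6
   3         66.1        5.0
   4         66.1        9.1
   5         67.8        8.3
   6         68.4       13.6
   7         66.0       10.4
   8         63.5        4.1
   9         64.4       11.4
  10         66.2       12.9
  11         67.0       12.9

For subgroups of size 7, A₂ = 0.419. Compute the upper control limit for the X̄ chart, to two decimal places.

70.42

X̄̄ = (68.2 + 66.2 + 66.1 + 66.1 + 67.8 + 68.4 + 66.0 + 63.5 + 64.4 + 66.2 + 67.0) / 11 = 729.9000 / 11 = 66.3545
R̄ = (14.5 + 4.6 + 5.0 + 9.1 + 8.3 + 13.6 + 10.4 + 4.1 + 11.4 + 12.9 + 12.9) / 11 = 106.8000 / 11 = 9.7091
UCL = X̄̄ + A₂·R̄ = 66.3545 + 0.419 × 9.7091 = 70.4227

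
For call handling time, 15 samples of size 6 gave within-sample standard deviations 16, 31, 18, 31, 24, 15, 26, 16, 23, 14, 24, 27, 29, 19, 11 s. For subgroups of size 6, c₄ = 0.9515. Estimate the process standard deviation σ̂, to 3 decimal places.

s̄ = (16 + 31 + 18 + 31 + 24 + 15 + 26 + 16 + 23 + 14 + 24 + 27 + 29 + 19 + 11) / 15 = 21.6000
σ̂ = s̄ / c₄ = 21.6000 / 0.9515 = 22.7010

22.701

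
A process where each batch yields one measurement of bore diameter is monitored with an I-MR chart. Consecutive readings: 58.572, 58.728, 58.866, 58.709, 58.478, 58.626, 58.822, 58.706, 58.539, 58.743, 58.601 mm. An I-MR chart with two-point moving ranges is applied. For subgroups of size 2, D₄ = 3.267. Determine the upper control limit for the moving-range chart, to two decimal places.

Moving ranges: 0.156, 0.138, 0.157, 0.231, 0.148, 0.196, 0.116, 0.167, 0.204, 0.142; M̄R̄ = 1.6550 / 10 = 0.1655
UCL_MR = D₄·M̄R̄ = 3.267 × 0.1655 = 0.5407

0.54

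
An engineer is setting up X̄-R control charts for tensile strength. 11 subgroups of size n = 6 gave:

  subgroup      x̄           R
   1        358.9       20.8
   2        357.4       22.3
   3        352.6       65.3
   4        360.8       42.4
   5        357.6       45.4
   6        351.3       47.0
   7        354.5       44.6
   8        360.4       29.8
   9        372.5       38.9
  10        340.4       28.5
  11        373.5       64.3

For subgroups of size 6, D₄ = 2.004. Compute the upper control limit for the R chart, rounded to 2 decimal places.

81.85

R̄ = (20.8 + 22.3 + 65.3 + 42.4 + 45.4 + 47.0 + 44.6 + 29.8 + 38.9 + 28.5 + 64.3) / 11 = 449.3000 / 11 = 40.8455
UCL_R = D₄·R̄ = 2.004 × 40.8455 = 81.8543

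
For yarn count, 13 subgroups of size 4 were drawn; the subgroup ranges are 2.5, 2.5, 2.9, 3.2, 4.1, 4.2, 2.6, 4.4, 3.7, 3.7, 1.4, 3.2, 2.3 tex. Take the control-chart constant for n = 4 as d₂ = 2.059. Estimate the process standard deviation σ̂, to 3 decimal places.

1.521

R̄ = (2.5 + 2.5 + 2.9 + 3.2 + 4.1 + 4.2 + 2.6 + 4.4 + 3.7 + 3.7 + 1.4 + 3.2 + 2.3) / 13 = 3.1308
σ̂ = R̄ / d₂ = 3.1308 / 2.059 = 1.5205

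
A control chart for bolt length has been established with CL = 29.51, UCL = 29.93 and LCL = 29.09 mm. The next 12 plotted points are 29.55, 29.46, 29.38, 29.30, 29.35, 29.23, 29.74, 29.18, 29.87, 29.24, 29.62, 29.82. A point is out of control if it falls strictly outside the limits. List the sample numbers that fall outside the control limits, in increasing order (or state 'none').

none

All 12 points lie within [29.09, 29.93].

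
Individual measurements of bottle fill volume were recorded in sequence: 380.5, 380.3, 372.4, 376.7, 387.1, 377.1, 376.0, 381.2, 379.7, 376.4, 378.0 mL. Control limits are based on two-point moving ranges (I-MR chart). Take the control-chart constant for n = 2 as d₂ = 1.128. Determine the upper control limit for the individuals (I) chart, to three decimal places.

X̄ = (380.5 + 380.3 + 372.4 + 376.7 + 387.1 + 377.1 + 376.0 + 381.2 + 379.7 + 376.4 + 378.0) / 11 = 378.6727
Moving ranges: 0.2, 7.9, 4.3, 10.4, 10.0, 1.1, 5.2, 1.5, 3.3, 1.6; M̄R̄ = 45.5000 / 10 = 4.5500
UCL = X̄ + 3·M̄R̄/d₂ = 378.6727 + 3 × 4.5500 / 1.128 = 390.7738

390.774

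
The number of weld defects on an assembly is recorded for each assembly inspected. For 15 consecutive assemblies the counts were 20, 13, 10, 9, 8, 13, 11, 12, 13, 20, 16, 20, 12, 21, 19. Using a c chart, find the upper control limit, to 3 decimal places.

25.877

c̄ = (20 + 13 + 10 + 9 + 8 + 13 + 11 + 12 + 13 + 20 + 16 + 20 + 12 + 21 + 19) / 15 = 217 / 15 = 14.4667
UCL = c̄ + 3√c̄ = 14.4667 + 3 × √14.4667 = 14.4667 + 3 × 3.8035 = 25.8772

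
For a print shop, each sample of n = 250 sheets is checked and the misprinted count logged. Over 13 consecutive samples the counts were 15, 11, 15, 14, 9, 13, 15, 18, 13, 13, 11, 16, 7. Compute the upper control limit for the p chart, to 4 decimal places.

p̄ = Σdᵢ / (k·n) = 170 / (13 × 250) = 0.05231
UCL = p̄ + 3·√(p̄(1−p̄)/n) = 0.05231 + 3 × √(0.05231×0.94769/250) = 0.05231 + 3 × 0.01408 = 0.09455

0.0946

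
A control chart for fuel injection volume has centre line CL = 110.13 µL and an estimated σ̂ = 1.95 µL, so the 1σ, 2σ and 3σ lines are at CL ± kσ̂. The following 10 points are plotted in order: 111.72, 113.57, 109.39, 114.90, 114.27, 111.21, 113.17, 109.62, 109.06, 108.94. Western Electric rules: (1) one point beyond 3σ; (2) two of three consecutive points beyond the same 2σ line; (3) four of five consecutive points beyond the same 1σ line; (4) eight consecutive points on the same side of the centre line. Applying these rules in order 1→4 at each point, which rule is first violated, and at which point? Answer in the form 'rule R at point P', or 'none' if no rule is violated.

rule 2 at point 5

Zone of each point (C = within 1σ̂, B = 1σ̂–2σ̂, A = 2σ̂–3σ̂, * = beyond 3σ̂; sign = side of CL): 1:+C, 2:+B, 3:-C, 4:+A, 5:+A, 6:+C, 7:+B, 8:-C, 9:-C, 10:-C
Rule 2 (two of three consecutive points beyond the same 2σ limit) is satisfied at point 5.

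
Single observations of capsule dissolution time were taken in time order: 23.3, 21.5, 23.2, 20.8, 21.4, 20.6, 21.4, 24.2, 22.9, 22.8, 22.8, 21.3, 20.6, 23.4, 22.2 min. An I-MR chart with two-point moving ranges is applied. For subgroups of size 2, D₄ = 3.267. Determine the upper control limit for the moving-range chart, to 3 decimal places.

4.317

Moving ranges: 1.8, 1.7, 2.4, 0.6, 0.8, 0.8, 2.8, 1.3, 0.1, 0.0, 1.5, 0.7, 2.8, 1.2; M̄R̄ = 18.5000 / 14 = 1.3214
UCL_MR = D₄·M̄R̄ = 3.267 × 1.3214 = 4.3171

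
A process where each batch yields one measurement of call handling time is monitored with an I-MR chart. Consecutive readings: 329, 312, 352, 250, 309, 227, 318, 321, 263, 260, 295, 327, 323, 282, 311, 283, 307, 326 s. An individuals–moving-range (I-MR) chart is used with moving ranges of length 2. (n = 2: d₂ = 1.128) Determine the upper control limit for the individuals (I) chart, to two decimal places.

404.07

X̄ = (329 + 312 + 352 + 250 + 309 + 227 + 318 + 321 + 263 + 260 + 295 + 327 + 323 + 282 + 311 + 283 + 307 + 326) / 18 = 299.7222
Moving ranges: 17, 40, 102, 59, 82, 91, 3, 58, 3, 35, 32, 4, 41, 29, 28, 24, 19; M̄R̄ = 667.0000 / 17 = 39.2353
UCL = X̄ + 3·M̄R̄/d₂ = 299.7222 + 3 × 39.2353 / 1.128 = 404.0714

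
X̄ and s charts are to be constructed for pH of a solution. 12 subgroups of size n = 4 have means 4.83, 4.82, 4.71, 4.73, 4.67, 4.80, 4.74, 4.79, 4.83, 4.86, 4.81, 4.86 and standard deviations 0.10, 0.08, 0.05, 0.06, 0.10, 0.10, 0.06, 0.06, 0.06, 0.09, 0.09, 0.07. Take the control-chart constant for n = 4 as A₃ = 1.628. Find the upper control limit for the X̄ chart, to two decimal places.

X̄̄ = (4.83 + 4.82 + 4.71 + 4.73 + 4.67 + 4.80 + 4.74 + 4.79 + 4.83 + 4.86 + 4.81 + 4.86) / 12 = 4.7875
s̄ = (0.10 + 0.08 + 0.05 + 0.06 + 0.10 + 0.10 + 0.06 + 0.06 + 0.06 + 0.09 + 0.09 + 0.07) / 12 = 0.0767
UCL = X̄̄ + A₃·s̄ = 4.7875 + 1.628 × 0.0767 = 4.9123

4.91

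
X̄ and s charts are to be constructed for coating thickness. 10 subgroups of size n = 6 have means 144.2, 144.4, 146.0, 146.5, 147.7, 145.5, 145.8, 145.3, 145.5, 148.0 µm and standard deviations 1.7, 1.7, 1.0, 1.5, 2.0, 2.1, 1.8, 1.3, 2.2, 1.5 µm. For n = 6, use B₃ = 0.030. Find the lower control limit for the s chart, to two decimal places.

0.05

s̄ = (1.7 + 1.7 + 1.0 + 1.5 + 2.0 + 2.1 + 1.8 + 1.3 + 2.2 + 1.5) / 10 = 1.6800
LCL_s = B₃·s̄ = 0.030 × 1.6800 = 0.0504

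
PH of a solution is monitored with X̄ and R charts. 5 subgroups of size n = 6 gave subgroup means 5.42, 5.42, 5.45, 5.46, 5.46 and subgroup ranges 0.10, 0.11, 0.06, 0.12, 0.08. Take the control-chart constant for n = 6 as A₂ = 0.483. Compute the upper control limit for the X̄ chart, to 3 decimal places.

5.487

X̄̄ = (5.42 + 5.42 + 5.45 + 5.46 + 5.46) / 5 = 27.2100 / 5 = 5.4420
R̄ = (0.10 + 0.11 + 0.06 + 0.12 + 0.08) / 5 = 0.4700 / 5 = 0.0940
UCL = X̄̄ + A₂·R̄ = 5.4420 + 0.483 × 0.0940 = 5.4874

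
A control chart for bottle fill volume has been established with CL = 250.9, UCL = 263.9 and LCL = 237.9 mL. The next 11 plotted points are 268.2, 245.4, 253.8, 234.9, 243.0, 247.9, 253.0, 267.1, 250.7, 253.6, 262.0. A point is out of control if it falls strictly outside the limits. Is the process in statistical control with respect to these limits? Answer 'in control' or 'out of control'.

Compare each point to [237.9, 263.9]: sample 1 = 268.2 > UCL; sample 4 = 234.9 < LCL; sample 8 = 267.1 > UCL.

out of control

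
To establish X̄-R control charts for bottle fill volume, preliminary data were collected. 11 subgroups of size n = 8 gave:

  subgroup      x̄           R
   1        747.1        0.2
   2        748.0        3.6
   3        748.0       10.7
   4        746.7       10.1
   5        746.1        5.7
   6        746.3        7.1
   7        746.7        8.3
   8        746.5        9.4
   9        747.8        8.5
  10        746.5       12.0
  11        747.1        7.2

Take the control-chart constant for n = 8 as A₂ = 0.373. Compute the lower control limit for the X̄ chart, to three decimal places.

X̄̄ = (747.1 + 748.0 + 748.0 + 746.7 + 746.1 + 746.3 + 746.7 + 746.5 + 747.8 + 746.5 + 747.1) / 11 = 8216.8000 / 11 = 746.9818
R̄ = (0.2 + 3.6 + 10.7 + 10.1 + 5.7 + 7.1 + 8.3 + 9.4 + 8.5 + 12.0 + 7.2) / 11 = 82.8000 / 11 = 7.5273
LCL = X̄̄ − A₂·R̄ = 746.9818 − 0.373 × 7.5273 = 744.1741

744.174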